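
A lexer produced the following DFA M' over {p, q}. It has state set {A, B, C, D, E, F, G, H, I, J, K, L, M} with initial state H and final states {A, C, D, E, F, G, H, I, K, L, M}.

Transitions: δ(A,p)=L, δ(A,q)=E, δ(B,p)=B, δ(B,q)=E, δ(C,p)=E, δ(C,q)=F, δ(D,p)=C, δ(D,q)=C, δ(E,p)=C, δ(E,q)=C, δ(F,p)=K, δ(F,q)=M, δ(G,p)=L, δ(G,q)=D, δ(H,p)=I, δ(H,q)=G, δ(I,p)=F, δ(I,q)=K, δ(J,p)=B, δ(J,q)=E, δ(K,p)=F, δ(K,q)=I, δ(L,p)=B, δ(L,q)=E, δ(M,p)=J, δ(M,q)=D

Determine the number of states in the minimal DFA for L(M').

Reachable states from the start: {B,C,D,E,F,G,H,I,J,K,L,M}. Unreachable: {A} — drop them.
P0 = {C,D,E,F,G,H,I,K,L,M} | {B,J}.
Split {C,D,E,F,G,H,I,K,L,M} by δ(·,p) → {C,D,E,F,G,H,I,K} and {L,M}.
Split {C,D,E,F,G,H,I,K} by δ(·,p) → {C,D,E,F,H,I,K} and {G}.
On input q, block {C,D,E,F,H,I,K} splits into {C,D,E,I,K} and {F} and {H}.
On input p, block {C,D,E,I,K} splits into {C,D,E} and {I,K}.
Split {C,D,E} by δ(·,q) → {D,E} and {C}.
No further refinement is possible. Final partition (8 blocks): {D,E} | {B,J} | {L,M} | {G} | {F} | {H} | {I,K} | {C}.

8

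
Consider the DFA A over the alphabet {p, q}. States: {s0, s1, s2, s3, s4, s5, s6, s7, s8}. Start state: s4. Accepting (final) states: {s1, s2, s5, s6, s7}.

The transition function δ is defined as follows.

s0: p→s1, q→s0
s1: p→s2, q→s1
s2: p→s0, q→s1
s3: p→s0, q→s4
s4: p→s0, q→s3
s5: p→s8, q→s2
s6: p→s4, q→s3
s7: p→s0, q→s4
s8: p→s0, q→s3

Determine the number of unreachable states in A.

BFS from s4 reaches {s0, s1, s2, s3, s4}; the 4 state(s) s5, s6, s7, s8 are never visited.

4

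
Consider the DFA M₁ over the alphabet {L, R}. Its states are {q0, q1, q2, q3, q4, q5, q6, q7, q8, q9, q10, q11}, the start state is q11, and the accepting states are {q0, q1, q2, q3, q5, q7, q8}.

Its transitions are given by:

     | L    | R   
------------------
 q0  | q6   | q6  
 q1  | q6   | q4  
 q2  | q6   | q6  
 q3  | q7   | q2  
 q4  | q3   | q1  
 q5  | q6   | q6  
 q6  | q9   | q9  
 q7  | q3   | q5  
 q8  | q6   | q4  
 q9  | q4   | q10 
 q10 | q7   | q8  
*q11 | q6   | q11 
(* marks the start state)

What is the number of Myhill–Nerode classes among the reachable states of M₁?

Reachable states from the start: {q1,q2,q3,q4,q5,q6,q7,q8,q9,q10,q11}. Unreachable: {q0} — drop them.
P0 = {q1,q2,q3,q5,q7,q8} | {q4,q6,q9,q10,q11}.
On input L, block {q1,q2,q3,q5,q7,q8} splits into {q1,q2,q5,q8} and {q3,q7}.
Split {q4,q6,q9,q10,q11} by δ(·,L) → {q6,q9,q11} and {q4,q10}.
Split {q1,q2,q5,q8} by δ(·,R) → {q1,q8} and {q2,q5}.
Refine {q6,q9,q11} on symbol L: members go to different blocks, giving {q6,q11} and {q9}.
On input L, block {q6,q11} splits into {q6} and {q11}.
The partition is now stable with 7 blocks: {q1,q8} | {q6} | {q3,q7} | {q4,q10} | {q2,q5} | {q9} | {q11}.

7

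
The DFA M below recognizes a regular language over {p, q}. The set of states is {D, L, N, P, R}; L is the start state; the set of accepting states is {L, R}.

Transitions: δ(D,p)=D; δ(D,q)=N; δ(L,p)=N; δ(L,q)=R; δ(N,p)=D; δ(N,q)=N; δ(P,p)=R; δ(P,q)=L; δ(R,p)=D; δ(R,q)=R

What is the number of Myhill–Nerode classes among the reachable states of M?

States {P} cannot be reached from the start state, so discard them.
Initial partition by acceptance: {L,R} | {D,N}.
Stable partition: {L,R} | {D,N} — 2 equivalence classes.

2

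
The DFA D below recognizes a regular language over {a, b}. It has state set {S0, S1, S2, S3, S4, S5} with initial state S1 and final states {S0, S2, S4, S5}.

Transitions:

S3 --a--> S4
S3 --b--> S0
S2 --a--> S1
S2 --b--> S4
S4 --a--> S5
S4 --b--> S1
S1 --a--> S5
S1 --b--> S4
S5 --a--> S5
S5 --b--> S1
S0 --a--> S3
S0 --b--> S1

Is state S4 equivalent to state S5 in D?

Yes

States {S0,S2,S3} cannot be reached from the start state, so discard them.
Start with accepting vs non-accepting: {S4,S5} | {S1}.
Stable partition: {S4,S5} | {S1} — 2 equivalence classes.
S4 and S5 lie in the same block of the stable partition, so they are equivalent — no string distinguishes them.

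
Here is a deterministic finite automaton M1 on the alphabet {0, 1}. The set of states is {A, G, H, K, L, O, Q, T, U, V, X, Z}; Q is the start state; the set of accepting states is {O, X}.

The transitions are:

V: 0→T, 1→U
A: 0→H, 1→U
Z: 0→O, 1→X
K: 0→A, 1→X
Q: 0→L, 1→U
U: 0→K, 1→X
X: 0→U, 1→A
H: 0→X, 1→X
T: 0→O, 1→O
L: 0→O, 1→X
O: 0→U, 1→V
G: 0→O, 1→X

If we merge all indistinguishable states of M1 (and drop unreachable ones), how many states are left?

5

First remove the unreachable states {G,Z}; 10 states remain.
Initial partition by acceptance: {O,X} | {A,H,K,L,Q,T,U,V}.
Refine {A,H,K,L,Q,T,U,V} on symbol 0: members go to different blocks, giving {A,K,Q,U,V} and {H,L,T}.
Refine {A,K,Q,U,V} on symbol 0: members go to different blocks, giving {A,Q,V} and {K,U}.
Split {K,U} by δ(·,0) → {U} and {K}.
No further refinement is possible. Final partition (5 blocks): {O,X} | {A,Q,V} | {H,L,T} | {U} | {K}.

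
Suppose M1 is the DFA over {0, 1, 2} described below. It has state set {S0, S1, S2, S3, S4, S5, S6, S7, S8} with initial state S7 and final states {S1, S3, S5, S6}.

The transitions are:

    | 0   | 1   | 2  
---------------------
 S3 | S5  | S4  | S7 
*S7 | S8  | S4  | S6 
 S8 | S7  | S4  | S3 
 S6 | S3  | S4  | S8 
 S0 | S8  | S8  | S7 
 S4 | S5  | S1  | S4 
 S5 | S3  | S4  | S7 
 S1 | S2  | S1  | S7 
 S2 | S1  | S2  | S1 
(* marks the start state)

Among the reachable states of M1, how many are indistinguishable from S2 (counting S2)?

States {S0} cannot be reached from the start state, so discard them.
Start with accepting vs non-accepting: {S1,S3,S5,S6} | {S2,S4,S7,S8}.
Refine {S1,S3,S5,S6} on symbol 0: members go to different blocks, giving {S3,S5,S6} and {S1}.
On input 0, block {S2,S4,S7,S8} splits into {S7,S8} and {S2} and {S4}.
Stable partition: {S3,S5,S6} | {S7,S8} | {S1} | {S2} | {S4} — 5 equivalence classes.
State S2 belongs to the block {S2}, which has 1 states.

1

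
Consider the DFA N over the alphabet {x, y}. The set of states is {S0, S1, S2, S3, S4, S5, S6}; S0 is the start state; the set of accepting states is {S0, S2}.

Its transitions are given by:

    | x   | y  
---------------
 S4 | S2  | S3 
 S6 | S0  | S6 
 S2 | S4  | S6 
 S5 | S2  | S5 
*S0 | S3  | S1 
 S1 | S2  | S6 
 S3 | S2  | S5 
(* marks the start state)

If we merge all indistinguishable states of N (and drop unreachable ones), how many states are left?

2

P0 = {S0,S2} | {S1,S3,S4,S5,S6}.
The partition is now stable with 2 blocks: {S0,S2} | {S1,S3,S4,S5,S6}.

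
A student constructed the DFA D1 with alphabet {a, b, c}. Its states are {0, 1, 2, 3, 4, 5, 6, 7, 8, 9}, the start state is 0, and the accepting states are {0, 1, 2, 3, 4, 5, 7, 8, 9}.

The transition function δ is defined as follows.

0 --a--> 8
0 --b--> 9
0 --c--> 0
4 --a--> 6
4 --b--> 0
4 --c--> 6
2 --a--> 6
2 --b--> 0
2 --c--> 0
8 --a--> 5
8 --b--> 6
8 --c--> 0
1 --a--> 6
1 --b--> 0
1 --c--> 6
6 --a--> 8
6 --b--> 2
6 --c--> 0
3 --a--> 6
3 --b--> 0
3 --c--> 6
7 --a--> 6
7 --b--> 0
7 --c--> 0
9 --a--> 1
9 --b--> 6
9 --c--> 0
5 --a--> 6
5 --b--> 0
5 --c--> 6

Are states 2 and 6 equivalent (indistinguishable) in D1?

States {3,4,7} cannot be reached from the start state, so discard them.
P0 = {0,1,2,5,8,9} | {6}.
Refine {0,1,2,5,8,9} on symbol a: members go to different blocks, giving {0,8,9} and {1,2,5}.
On input a, block {0,8,9} splits into {8,9} and {0}.
Split {1,2,5} by δ(·,c) → {1,5} and {2}.
Stable partition: {8,9} | {6} | {1,5} | {0} | {2} — 5 equivalence classes.
2 and 6 end up in different blocks, so they are distinguishable. For instance, the string 'ε' is accepted from only 2.

No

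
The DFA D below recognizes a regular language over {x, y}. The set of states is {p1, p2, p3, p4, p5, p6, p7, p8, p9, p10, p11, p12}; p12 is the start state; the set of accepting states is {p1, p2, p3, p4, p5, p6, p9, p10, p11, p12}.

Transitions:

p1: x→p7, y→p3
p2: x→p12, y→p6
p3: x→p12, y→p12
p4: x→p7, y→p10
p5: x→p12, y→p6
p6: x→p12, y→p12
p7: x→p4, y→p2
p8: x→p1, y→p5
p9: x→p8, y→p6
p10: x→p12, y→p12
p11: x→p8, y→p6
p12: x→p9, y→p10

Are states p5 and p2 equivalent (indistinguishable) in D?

Reachable states from the start: {p1,p2,p3,p4,p5,p6,p7,p8,p9,p10,p12}. Unreachable: {p11} — drop them.
P0 = {p1,p2,p3,p4,p5,p6,p9,p10,p12} | {p7,p8}.
Split {p1,p2,p3,p4,p5,p6,p9,p10,p12} by δ(·,x) → {p2,p3,p5,p6,p10,p12} and {p1,p4,p9}.
Refine {p2,p3,p5,p6,p10,p12} on symbol x: members go to different blocks, giving {p2,p3,p5,p6,p10} and {p12}.
On input y, block {p2,p3,p5,p6,p10} splits into {p3,p6,p10} and {p2,p5}.
The partition is now stable with 5 blocks: {p3,p6,p10} | {p7,p8} | {p1,p4,p9} | {p12} | {p2,p5}.
p5 and p2 lie in the same block of the stable partition, so they are equivalent — no string distinguishes them.

Yes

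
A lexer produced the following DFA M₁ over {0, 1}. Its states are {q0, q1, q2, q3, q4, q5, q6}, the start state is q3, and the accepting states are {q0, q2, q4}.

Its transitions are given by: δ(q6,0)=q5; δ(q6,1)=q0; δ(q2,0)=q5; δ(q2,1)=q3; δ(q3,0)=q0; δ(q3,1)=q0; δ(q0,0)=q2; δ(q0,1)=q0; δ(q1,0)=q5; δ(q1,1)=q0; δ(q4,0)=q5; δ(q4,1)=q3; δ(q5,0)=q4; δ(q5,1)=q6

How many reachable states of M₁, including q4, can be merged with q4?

Reachable states from the start: {q0,q2,q3,q4,q5,q6}. Unreachable: {q1} — drop them.
Initial partition by acceptance: {q0,q2,q4} | {q3,q5,q6}.
On input 0, block {q0,q2,q4} splits into {q2,q4} and {q0}.
On input 0, block {q3,q5,q6} splits into {q3} and {q5} and {q6}.
Stable partition: {q2,q4} | {q3} | {q0} | {q5} | {q6} — 5 equivalence classes.
The equivalence class containing q4 is {q2,q4}, of size 2.

2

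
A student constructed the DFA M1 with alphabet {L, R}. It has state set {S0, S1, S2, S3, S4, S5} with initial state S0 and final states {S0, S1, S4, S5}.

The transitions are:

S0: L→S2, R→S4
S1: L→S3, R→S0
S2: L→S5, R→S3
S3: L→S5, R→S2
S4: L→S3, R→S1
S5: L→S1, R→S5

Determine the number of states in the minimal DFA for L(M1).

Every state is reachable, so we keep all 6.
P0 = {S0,S1,S4,S5} | {S2,S3}.
On input L, block {S0,S1,S4,S5} splits into {S0,S1,S4} and {S5}.
Stable partition: {S0,S1,S4} | {S2,S3} | {S5} — 3 equivalence classes.

3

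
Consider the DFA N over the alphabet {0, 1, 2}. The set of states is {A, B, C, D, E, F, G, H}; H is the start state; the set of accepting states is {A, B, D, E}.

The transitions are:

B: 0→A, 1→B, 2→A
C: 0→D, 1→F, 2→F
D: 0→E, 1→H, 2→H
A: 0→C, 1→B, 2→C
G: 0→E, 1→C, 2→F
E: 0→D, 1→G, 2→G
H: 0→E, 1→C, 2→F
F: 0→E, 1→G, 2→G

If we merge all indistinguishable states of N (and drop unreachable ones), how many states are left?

2

Reachable states from the start: {C,D,E,F,G,H}. Unreachable: {A,B} — drop them.
Initial partition by acceptance: {D,E} | {C,F,G,H}.
No further refinement is possible. Final partition (2 blocks): {D,E} | {C,F,G,H}.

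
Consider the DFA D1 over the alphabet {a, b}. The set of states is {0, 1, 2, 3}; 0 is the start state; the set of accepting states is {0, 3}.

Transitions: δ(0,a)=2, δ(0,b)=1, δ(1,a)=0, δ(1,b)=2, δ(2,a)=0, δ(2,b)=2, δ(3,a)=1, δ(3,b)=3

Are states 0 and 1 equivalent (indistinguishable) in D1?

First remove the unreachable states {3}; 3 states remain.
Start with accepting vs non-accepting: {0} | {1,2}.
The partition is now stable with 2 blocks: {0} | {1,2}.
0 and 1 end up in different blocks, so they are distinguishable. For instance, the string 'ε' is accepted from only 0.

No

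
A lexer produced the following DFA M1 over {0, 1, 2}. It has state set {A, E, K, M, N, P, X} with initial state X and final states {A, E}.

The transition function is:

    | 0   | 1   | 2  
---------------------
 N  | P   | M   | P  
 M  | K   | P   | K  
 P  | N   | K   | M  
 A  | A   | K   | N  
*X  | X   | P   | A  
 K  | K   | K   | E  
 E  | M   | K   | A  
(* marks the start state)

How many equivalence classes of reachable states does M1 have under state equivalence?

7

Every state is reachable, so we keep all 7.
P0 = {A,E} | {K,M,N,P,X}.
On input 0, block {A,E} splits into {E} and {A}.
Refine {K,M,N,P,X} on symbol 2: members go to different blocks, giving {M,N,P} and {K} and {X}.
On input 0, block {M,N,P} splits into {N,P} and {M}.
Refine {N,P} on symbol 1: members go to different blocks, giving {N} and {P}.
Stable partition: {E} | {N} | {A} | {K} | {X} | {M} | {P} — 7 equivalence classes.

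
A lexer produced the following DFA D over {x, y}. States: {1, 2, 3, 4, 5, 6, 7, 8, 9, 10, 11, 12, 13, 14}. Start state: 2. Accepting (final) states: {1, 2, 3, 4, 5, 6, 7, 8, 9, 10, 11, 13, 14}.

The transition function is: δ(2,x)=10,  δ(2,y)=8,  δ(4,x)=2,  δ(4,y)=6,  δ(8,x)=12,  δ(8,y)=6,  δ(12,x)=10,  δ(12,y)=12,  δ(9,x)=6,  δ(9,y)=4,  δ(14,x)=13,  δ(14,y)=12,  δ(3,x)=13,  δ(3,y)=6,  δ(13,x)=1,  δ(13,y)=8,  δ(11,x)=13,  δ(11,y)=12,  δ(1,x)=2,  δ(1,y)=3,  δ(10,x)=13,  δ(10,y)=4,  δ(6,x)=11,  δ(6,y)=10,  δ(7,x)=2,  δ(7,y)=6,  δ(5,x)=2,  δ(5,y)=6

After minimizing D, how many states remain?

7

States {5,7,9,14} cannot be reached from the start state, so discard them.
Initial partition by acceptance: {1,2,3,4,6,8,10,11,13} | {12}.
Refine {1,2,3,4,6,8,10,11,13} on symbol x: members go to different blocks, giving {1,2,3,4,6,10,11,13} and {8}.
On input y, block {1,2,3,4,6,10,11,13} splits into {1,3,4,6,10} and {2,13} and {11}.
On input x, block {1,3,4,6,10} splits into {1,3,4,10} and {6}.
Refine {1,3,4,10} on symbol y: members go to different blocks, giving {1,10} and {3,4}.
Stable partition: {1,10} | {12} | {8} | {2,13} | {11} | {6} | {3,4} — 7 equivalence classes.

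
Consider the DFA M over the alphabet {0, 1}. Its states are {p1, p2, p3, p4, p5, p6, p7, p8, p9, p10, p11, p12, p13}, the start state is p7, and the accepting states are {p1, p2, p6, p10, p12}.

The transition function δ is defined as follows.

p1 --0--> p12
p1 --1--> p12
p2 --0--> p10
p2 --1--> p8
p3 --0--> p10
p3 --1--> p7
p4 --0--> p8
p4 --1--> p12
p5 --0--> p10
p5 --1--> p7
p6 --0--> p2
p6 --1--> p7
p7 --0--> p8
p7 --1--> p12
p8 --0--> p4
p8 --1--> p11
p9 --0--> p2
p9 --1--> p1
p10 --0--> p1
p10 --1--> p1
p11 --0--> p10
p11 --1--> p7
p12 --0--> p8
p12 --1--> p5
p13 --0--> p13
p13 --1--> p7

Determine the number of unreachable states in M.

5

Starting at p7 and following transitions, the reachable set is {p1, p4, p5, p7, p8, p10, p11, p12}. That leaves p2, p3, p6, p9, p13 unreachable — 5 in total.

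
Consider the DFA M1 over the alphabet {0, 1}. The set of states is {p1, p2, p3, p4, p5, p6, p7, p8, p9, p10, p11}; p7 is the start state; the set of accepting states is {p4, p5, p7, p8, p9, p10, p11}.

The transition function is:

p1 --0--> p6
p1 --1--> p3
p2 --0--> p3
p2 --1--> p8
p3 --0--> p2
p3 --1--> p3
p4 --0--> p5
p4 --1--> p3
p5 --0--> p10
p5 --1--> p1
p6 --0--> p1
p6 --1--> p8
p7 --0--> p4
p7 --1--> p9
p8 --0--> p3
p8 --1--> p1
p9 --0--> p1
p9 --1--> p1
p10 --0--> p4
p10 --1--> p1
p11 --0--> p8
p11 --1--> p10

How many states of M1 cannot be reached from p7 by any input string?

1

BFS from p7 reaches {p1, p2, p3, p4, p5, p6, p7, p8, p9, p10}; the 1 state(s) p11 are never visited.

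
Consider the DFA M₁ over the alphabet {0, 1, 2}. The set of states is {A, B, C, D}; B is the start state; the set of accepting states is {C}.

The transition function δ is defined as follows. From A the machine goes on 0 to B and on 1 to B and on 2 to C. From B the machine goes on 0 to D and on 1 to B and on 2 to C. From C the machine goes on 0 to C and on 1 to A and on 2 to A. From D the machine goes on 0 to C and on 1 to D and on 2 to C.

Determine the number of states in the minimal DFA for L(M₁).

4

Every state is reachable, so we keep all 4.
Start with accepting vs non-accepting: {C} | {A,B,D}.
Refine {A,B,D} on symbol 0: members go to different blocks, giving {A,B} and {D}.
On input 0, block {A,B} splits into {A} and {B}.
No further refinement is possible. Final partition (4 blocks): {C} | {A} | {D} | {B}.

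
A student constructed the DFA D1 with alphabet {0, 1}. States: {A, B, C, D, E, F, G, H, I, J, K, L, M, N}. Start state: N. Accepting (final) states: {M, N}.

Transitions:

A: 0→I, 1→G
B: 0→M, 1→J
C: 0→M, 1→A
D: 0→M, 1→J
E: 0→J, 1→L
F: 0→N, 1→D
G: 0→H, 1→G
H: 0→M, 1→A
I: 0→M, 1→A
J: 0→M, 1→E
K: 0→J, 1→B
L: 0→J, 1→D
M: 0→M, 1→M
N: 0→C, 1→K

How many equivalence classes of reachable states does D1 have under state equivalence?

8

Reachable states from the start: {A,B,C,D,E,G,H,I,J,K,L,M,N}. Unreachable: {F} — drop them.
Start with accepting vs non-accepting: {M,N} | {A,B,C,D,E,G,H,I,J,K,L}.
On input 0, block {M,N} splits into {M} and {N}.
On input 0, block {A,B,C,D,E,G,H,I,J,K,L} splits into {B,C,D,H,I,J} and {A,E,G,K,L}.
Refine {B,C,D,H,I,J} on symbol 1: members go to different blocks, giving {C,H,I,J} and {B,D}.
On input 1, block {A,E,G,K,L} splits into {A,E,G} and {K,L}.
Refine {A,E,G} on symbol 1: members go to different blocks, giving {A,G} and {E}.
Split {C,H,I,J} by δ(·,1) → {C,H,I} and {J}.
Stable partition: {M} | {C,H,I} | {N} | {A,G} | {B,D} | {K,L} | {E} | {J} — 8 equivalence classes.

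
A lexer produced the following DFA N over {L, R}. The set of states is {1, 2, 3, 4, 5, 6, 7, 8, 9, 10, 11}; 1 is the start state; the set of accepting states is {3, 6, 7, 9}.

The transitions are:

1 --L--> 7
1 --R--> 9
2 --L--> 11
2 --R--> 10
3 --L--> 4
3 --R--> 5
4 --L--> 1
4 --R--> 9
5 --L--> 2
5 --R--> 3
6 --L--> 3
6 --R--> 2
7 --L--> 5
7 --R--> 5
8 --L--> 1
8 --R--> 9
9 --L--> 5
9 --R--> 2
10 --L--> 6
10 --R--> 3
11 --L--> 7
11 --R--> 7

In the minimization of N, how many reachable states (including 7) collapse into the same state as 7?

1

States {8} cannot be reached from the start state, so discard them.
Start with accepting vs non-accepting: {3,6,7,9} | {1,2,4,5,10,11}.
On input L, block {3,6,7,9} splits into {3,7,9} and {6}.
Refine {1,2,4,5,10,11} on symbol L: members go to different blocks, giving {2,4,5} and {1,11} and {10}.
Split {2,4,5} by δ(·,L) → {2,4} and {5}.
Split {3,7,9} by δ(·,L) → {7,9} and {3}.
Refine {7,9} on symbol R: members go to different blocks, giving {7} and {9}.
Refine {2,4} on symbol R: members go to different blocks, giving {2} and {4}.
On input R, block {1,11} splits into {1} and {11}.
The partition is now stable with 10 blocks: {7} | {2} | {6} | {1} | {10} | {5} | {3} | {9} | {4} | {11}.
State 7 belongs to the block {7}, which has 1 states.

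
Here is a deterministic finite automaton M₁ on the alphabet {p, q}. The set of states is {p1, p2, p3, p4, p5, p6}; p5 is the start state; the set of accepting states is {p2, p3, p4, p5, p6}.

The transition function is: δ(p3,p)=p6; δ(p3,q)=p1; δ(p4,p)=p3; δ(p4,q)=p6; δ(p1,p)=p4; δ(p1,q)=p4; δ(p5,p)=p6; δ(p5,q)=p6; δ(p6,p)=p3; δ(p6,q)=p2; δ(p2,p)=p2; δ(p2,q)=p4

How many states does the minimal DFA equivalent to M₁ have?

6

All states are reachable from the start state.
P0 = {p2,p3,p4,p5,p6} | {p1}.
Split {p2,p3,p4,p5,p6} by δ(·,q) → {p2,p4,p5,p6} and {p3}.
Refine {p2,p4,p5,p6} on symbol p: members go to different blocks, giving {p2,p5} and {p4,p6}.
On input p, block {p2,p5} splits into {p2} and {p5}.
On input q, block {p4,p6} splits into {p4} and {p6}.
The partition is now stable with 6 blocks: {p2} | {p1} | {p3} | {p4} | {p5} | {p6}.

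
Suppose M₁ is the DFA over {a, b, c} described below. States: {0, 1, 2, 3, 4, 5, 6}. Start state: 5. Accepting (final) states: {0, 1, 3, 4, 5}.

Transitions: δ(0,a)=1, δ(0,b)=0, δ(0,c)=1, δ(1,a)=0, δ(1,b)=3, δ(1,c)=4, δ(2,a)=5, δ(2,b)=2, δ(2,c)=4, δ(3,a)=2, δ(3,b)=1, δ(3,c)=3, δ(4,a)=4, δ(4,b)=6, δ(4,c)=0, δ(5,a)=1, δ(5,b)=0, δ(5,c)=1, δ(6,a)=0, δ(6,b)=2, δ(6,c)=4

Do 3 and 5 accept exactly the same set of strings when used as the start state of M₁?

No

All states are reachable from the start state.
P0 = {0,1,3,4,5} | {2,6}.
Refine {0,1,3,4,5} on symbol a: members go to different blocks, giving {0,1,4,5} and {3}.
On input b, block {0,1,4,5} splits into {0,5} and {1} and {4}.
Stable partition: {0,5} | {2,6} | {3} | {1} | {4} — 5 equivalence classes.
3 and 5 end up in different blocks, so they are distinguishable. For instance, the string 'a' is accepted from only 5.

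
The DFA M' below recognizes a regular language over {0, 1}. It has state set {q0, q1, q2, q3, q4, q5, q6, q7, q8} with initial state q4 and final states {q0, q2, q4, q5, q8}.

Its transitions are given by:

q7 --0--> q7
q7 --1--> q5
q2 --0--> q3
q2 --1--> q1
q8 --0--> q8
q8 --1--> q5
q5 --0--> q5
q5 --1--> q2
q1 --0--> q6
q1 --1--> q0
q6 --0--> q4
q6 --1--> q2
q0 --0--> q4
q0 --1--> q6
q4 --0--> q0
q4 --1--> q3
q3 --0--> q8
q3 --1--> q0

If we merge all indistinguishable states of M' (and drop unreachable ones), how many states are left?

8

Reachable states from the start: {q0,q1,q2,q3,q4,q5,q6,q8}. Unreachable: {q7} — drop them.
Initial partition by acceptance: {q0,q2,q4,q5,q8} | {q1,q3,q6}.
On input 0, block {q0,q2,q4,q5,q8} splits into {q0,q4,q5,q8} and {q2}.
Refine {q0,q4,q5,q8} on symbol 1: members go to different blocks, giving {q0,q4} and {q5} and {q8}.
On input 0, block {q1,q3,q6} splits into {q1} and {q3} and {q6}.
On input 1, block {q0,q4} splits into {q0} and {q4}.
Stable partition: {q0} | {q1} | {q2} | {q5} | {q8} | {q3} | {q6} | {q4} — 8 equivalence classes.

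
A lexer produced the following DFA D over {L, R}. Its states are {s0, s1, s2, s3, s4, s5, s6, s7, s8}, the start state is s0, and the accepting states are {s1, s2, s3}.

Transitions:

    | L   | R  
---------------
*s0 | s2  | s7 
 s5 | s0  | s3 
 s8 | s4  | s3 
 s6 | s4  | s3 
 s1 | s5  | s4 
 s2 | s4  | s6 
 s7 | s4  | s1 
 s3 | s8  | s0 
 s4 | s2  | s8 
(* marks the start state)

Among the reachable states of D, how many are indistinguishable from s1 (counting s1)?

2

All states are reachable from the start state.
P0 = {s1,s2,s3} | {s0,s4,s5,s6,s7,s8}.
Split {s0,s4,s5,s6,s7,s8} by δ(·,L) → {s5,s6,s7,s8} and {s0,s4}.
Refine {s1,s2,s3} on symbol L: members go to different blocks, giving {s1,s3} and {s2}.
No further refinement is possible. Final partition (4 blocks): {s1,s3} | {s5,s6,s7,s8} | {s0,s4} | {s2}.
The equivalence class containing s1 is {s1,s3}, of size 2.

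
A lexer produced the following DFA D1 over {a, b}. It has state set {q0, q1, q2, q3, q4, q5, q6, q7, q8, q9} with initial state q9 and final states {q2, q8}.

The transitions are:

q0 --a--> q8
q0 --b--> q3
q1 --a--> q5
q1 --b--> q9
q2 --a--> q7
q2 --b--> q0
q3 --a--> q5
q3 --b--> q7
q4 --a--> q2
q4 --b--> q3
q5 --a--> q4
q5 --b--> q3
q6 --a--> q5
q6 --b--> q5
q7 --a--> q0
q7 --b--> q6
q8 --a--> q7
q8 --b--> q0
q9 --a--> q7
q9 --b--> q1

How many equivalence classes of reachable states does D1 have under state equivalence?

5

All states are reachable from the start state.
Start with accepting vs non-accepting: {q2,q8} | {q0,q1,q3,q4,q5,q6,q7,q9}.
Split {q0,q1,q3,q4,q5,q6,q7,q9} by δ(·,a) → {q1,q3,q5,q6,q7,q9} and {q0,q4}.
Split {q1,q3,q5,q6,q7,q9} by δ(·,a) → {q1,q3,q6,q9} and {q5,q7}.
Refine {q1,q3,q6,q9} on symbol b: members go to different blocks, giving {q1,q9} and {q3,q6}.
Stable partition: {q2,q8} | {q1,q9} | {q0,q4} | {q5,q7} | {q3,q6} — 5 equivalence classes.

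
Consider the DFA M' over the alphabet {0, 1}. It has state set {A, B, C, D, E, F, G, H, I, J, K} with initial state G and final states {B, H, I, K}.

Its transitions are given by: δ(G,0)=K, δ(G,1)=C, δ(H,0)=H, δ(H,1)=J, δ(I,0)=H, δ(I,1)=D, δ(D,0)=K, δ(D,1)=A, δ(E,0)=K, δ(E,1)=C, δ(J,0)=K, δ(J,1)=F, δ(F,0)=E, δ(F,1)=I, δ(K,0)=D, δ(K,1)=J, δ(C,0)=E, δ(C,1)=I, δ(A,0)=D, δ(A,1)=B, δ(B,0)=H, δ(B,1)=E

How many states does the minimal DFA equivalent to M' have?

4

Every state is reachable, so we keep all 11.
P0 = {B,H,I,K} | {A,C,D,E,F,G,J}.
On input 0, block {B,H,I,K} splits into {B,H,I} and {K}.
Refine {A,C,D,E,F,G,J} on symbol 0: members go to different blocks, giving {D,E,G,J} and {A,C,F}.
The partition is now stable with 4 blocks: {B,H,I} | {D,E,G,J} | {K} | {A,C,F}.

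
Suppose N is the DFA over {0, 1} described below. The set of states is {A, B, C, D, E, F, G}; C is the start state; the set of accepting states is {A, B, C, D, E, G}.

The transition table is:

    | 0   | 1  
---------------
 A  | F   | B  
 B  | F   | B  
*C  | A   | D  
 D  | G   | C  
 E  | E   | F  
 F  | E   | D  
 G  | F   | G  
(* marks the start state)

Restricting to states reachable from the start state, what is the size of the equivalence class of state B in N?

3

Start with accepting vs non-accepting: {A,B,C,D,E,G} | {F}.
On input 0, block {A,B,C,D,E,G} splits into {A,B,G} and {C,D,E}.
Split {C,D,E} by δ(·,0) → {C,D} and {E}.
No further refinement is possible. Final partition (4 blocks): {A,B,G} | {F} | {C,D} | {E}.
State B belongs to the block {A,B,G}, which has 3 states.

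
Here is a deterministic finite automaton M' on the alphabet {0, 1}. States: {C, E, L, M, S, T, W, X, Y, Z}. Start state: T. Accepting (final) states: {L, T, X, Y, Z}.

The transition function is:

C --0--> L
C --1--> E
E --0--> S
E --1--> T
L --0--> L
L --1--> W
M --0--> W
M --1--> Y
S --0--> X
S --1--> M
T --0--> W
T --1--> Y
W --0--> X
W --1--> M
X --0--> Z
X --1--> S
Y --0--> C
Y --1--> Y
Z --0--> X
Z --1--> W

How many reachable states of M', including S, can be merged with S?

3

Start with accepting vs non-accepting: {L,T,X,Y,Z} | {C,E,M,S,W}.
Split {L,T,X,Y,Z} by δ(·,0) → {L,X,Z} and {T,Y}.
On input 0, block {C,E,M,S,W} splits into {C,S,W} and {E,M}.
No further refinement is possible. Final partition (4 blocks): {L,X,Z} | {C,S,W} | {T,Y} | {E,M}.
The equivalence class containing S is {C,S,W}, of size 3.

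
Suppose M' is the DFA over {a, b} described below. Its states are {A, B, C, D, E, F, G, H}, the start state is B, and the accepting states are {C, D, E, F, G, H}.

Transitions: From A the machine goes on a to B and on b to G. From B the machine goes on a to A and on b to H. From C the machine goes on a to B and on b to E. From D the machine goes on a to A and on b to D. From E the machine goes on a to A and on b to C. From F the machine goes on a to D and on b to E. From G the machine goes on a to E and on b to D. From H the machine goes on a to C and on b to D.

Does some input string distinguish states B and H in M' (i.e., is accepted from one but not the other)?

Yes

Reachable states from the start: {A,B,C,D,E,G,H}. Unreachable: {F} — drop them.
Initial partition by acceptance: {C,D,E,G,H} | {A,B}.
Split {C,D,E,G,H} by δ(·,a) → {C,D,E} and {G,H}.
No further refinement is possible. Final partition (3 blocks): {C,D,E} | {A,B} | {G,H}.
B and H end up in different blocks, so they are distinguishable. For instance, the string 'ε' is accepted from only H.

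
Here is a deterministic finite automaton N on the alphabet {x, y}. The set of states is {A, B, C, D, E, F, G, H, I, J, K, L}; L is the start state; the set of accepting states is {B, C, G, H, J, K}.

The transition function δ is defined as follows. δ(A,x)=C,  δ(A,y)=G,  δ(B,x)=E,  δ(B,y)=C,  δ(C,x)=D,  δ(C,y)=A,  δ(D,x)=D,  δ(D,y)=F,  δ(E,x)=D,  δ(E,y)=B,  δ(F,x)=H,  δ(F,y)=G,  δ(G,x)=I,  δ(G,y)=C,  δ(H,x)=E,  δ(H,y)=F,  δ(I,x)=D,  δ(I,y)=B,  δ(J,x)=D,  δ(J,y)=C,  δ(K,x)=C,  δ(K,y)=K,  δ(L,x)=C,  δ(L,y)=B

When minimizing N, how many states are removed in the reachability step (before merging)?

2

Starting at L and following transitions, the reachable set is {A, B, C, D, E, F, G, H, I, L}. That leaves J, K unreachable — 2 in total.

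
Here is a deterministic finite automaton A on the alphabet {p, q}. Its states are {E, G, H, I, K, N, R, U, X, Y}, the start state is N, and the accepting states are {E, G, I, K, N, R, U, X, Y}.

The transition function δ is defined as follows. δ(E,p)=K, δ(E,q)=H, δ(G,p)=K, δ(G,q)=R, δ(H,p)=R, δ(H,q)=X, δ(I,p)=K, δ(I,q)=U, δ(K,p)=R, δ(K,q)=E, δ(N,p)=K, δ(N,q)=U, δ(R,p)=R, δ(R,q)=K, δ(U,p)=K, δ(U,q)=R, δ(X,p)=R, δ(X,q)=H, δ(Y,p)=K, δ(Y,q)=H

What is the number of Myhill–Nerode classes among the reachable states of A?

First remove the unreachable states {G,I,Y}; 7 states remain.
Start with accepting vs non-accepting: {E,K,N,R,U,X} | {H}.
Refine {E,K,N,R,U,X} on symbol q: members go to different blocks, giving {K,N,R,U} and {E,X}.
Refine {K,N,R,U} on symbol q: members go to different blocks, giving {N,R,U} and {K}.
Split {N,R,U} by δ(·,p) → {N,U} and {R}.
Split {N,U} by δ(·,q) → {N} and {U}.
On input p, block {E,X} splits into {X} and {E}.
Stable partition: {N} | {H} | {X} | {K} | {R} | {U} | {E} — 7 equivalence classes.

7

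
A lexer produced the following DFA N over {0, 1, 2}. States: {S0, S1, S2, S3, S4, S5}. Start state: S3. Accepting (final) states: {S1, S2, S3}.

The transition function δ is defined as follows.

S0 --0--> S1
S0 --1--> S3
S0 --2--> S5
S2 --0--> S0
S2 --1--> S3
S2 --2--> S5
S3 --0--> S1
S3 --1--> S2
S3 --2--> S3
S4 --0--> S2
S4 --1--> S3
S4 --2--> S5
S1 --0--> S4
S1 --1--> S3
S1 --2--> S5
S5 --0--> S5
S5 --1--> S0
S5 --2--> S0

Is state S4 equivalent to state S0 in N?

All states are reachable from the start state.
P0 = {S1,S2,S3} | {S0,S4,S5}.
On input 0, block {S1,S2,S3} splits into {S1,S2} and {S3}.
Refine {S0,S4,S5} on symbol 0: members go to different blocks, giving {S0,S4} and {S5}.
No further refinement is possible. Final partition (4 blocks): {S1,S2} | {S0,S4} | {S3} | {S5}.
S4 and S0 lie in the same block of the stable partition, so they are equivalent — no string distinguishes them.

Yes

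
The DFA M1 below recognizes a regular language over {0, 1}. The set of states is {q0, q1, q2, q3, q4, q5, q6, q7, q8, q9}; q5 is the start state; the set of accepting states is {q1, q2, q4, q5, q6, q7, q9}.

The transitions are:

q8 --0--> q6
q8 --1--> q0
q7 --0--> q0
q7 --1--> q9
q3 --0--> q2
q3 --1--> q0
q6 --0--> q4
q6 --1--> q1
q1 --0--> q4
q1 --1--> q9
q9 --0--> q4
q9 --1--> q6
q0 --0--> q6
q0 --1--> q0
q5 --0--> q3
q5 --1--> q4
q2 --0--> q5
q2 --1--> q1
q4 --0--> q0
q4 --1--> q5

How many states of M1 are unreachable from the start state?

2

Starting at q5 and following transitions, the reachable set is {q0, q1, q2, q3, q4, q5, q6, q9}. That leaves q7, q8 unreachable — 2 in total.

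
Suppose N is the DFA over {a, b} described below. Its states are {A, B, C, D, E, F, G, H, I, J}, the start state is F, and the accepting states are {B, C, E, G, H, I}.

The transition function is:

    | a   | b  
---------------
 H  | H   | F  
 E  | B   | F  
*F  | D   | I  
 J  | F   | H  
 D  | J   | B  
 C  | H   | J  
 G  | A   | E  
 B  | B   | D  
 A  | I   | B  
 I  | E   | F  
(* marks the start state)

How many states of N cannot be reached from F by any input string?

BFS from F reaches {B, D, E, F, H, I, J}; the 3 state(s) A, C, G are never visited.

3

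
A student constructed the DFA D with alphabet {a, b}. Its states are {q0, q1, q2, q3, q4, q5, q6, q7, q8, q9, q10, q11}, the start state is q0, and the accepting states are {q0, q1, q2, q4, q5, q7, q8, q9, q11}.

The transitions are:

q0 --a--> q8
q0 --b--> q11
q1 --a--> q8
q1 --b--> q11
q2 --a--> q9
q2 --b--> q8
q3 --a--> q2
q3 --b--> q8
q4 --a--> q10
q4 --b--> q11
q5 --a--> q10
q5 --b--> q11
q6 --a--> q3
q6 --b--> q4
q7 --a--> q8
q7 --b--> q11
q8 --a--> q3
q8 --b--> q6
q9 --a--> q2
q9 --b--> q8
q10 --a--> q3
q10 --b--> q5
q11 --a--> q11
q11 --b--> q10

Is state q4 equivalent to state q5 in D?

Yes

First remove the unreachable states {q1,q7}; 10 states remain.
Start with accepting vs non-accepting: {q0,q2,q4,q5,q8,q9,q11} | {q3,q6,q10}.
Refine {q0,q2,q4,q5,q8,q9,q11} on symbol a: members go to different blocks, giving {q0,q2,q9,q11} and {q4,q5,q8}.
Refine {q0,q2,q9,q11} on symbol a: members go to different blocks, giving {q2,q9,q11} and {q0}.
On input b, block {q2,q9,q11} splits into {q2,q9} and {q11}.
Split {q3,q6,q10} by δ(·,a) → {q6,q10} and {q3}.
On input a, block {q4,q5,q8} splits into {q4,q5} and {q8}.
No further refinement is possible. Final partition (7 blocks): {q2,q9} | {q6,q10} | {q4,q5} | {q0} | {q11} | {q3} | {q8}.
q4 and q5 lie in the same block of the stable partition, so they are equivalent — no string distinguishes them.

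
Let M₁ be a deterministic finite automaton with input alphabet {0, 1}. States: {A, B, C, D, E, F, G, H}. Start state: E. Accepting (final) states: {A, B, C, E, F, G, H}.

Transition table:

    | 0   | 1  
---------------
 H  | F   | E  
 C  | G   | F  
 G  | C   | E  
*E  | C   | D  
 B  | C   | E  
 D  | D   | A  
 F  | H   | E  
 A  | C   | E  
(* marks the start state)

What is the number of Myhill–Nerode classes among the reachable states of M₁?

5

States {B} cannot be reached from the start state, so discard them.
Start with accepting vs non-accepting: {A,C,E,F,G,H} | {D}.
Split {A,C,E,F,G,H} by δ(·,1) → {A,C,F,G,H} and {E}.
Refine {A,C,F,G,H} on symbol 1: members go to different blocks, giving {A,F,G,H} and {C}.
Split {A,F,G,H} by δ(·,0) → {A,G} and {F,H}.
The partition is now stable with 5 blocks: {A,G} | {D} | {E} | {C} | {F,H}.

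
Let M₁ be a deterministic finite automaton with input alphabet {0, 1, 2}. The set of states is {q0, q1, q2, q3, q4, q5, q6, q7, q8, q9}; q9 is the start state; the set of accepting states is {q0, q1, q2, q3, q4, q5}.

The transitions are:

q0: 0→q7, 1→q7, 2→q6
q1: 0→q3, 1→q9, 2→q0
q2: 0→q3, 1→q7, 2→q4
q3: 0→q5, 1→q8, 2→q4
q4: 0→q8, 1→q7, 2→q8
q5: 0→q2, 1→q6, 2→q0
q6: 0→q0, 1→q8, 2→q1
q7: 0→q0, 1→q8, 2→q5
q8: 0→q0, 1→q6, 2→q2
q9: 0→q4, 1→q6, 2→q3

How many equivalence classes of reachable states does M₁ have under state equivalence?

Every state is reachable, so we keep all 10.
Initial partition by acceptance: {q0,q1,q2,q3,q4,q5} | {q6,q7,q8,q9}.
Split {q0,q1,q2,q3,q4,q5} by δ(·,0) → {q1,q2,q3,q5} and {q0,q4}.
Stable partition: {q1,q2,q3,q5} | {q6,q7,q8,q9} | {q0,q4} — 3 equivalence classes.

3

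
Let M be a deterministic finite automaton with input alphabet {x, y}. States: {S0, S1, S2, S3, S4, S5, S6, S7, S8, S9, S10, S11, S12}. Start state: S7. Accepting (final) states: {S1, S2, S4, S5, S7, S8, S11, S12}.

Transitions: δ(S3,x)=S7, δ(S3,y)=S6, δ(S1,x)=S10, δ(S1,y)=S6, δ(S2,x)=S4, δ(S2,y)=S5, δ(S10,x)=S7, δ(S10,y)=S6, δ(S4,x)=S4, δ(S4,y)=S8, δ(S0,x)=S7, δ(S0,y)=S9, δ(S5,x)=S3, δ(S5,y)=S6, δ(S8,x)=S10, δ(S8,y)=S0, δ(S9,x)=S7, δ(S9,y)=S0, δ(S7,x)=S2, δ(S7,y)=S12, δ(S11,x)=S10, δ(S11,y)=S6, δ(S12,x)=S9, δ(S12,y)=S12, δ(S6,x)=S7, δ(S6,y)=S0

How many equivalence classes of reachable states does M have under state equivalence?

5

Reachable states from the start: {S0,S2,S3,S4,S5,S6,S7,S8,S9,S10,S12}. Unreachable: {S1,S11} — drop them.
Initial partition by acceptance: {S2,S4,S5,S7,S8,S12} | {S0,S3,S6,S9,S10}.
Split {S2,S4,S5,S7,S8,S12} by δ(·,x) → {S2,S4,S7} and {S5,S8,S12}.
Refine {S5,S8,S12} on symbol y: members go to different blocks, giving {S5,S8} and {S12}.
On input y, block {S2,S4,S7} splits into {S2,S4} and {S7}.
No further refinement is possible. Final partition (5 blocks): {S2,S4} | {S0,S3,S6,S9,S10} | {S5,S8} | {S12} | {S7}.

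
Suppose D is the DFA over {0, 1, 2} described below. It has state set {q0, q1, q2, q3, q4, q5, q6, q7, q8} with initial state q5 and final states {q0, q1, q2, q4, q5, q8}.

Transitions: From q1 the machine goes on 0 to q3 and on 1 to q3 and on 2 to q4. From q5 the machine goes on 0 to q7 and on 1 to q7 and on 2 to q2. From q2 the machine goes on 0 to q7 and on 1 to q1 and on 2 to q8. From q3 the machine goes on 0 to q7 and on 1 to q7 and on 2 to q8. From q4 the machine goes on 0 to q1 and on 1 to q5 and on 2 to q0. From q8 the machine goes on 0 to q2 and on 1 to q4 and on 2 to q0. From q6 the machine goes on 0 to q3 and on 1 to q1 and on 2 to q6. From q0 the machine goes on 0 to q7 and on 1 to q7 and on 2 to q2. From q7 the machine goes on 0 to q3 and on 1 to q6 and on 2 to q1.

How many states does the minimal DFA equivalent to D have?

Initial partition by acceptance: {q0,q1,q2,q4,q5,q8} | {q3,q6,q7}.
Refine {q0,q1,q2,q4,q5,q8} on symbol 0: members go to different blocks, giving {q0,q1,q2,q5} and {q4,q8}.
Split {q0,q1,q2,q5} by δ(·,1) → {q0,q1,q5} and {q2}.
Refine {q0,q1,q5} on symbol 2: members go to different blocks, giving {q0,q5} and {q1}.
Split {q3,q6,q7} by δ(·,1) → {q3,q7} and {q6}.
On input 1, block {q3,q7} splits into {q3} and {q7}.
On input 0, block {q4,q8} splits into {q4} and {q8}.
No further refinement is possible. Final partition (8 blocks): {q0,q5} | {q3} | {q4} | {q2} | {q1} | {q6} | {q7} | {q8}.

8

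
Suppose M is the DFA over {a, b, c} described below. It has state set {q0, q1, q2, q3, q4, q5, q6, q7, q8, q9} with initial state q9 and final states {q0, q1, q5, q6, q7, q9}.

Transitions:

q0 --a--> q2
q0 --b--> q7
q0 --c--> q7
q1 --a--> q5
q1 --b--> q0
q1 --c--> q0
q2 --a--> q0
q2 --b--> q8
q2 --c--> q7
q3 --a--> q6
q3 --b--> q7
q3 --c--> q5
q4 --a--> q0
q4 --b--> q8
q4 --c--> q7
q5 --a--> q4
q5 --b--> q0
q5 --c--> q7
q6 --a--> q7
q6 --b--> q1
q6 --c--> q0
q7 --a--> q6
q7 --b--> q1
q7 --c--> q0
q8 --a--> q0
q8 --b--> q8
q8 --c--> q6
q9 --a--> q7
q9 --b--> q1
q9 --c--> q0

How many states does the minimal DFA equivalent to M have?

5

First remove the unreachable states {q3}; 9 states remain.
Initial partition by acceptance: {q0,q1,q5,q6,q7,q9} | {q2,q4,q8}.
Refine {q0,q1,q5,q6,q7,q9} on symbol a: members go to different blocks, giving {q1,q6,q7,q9} and {q0,q5}.
Split {q1,q6,q7,q9} by δ(·,a) → {q6,q7,q9} and {q1}.
Split {q0,q5} by δ(·,b) → {q0} and {q5}.
Stable partition: {q6,q7,q9} | {q2,q4,q8} | {q0} | {q1} | {q5} — 5 equivalence classes.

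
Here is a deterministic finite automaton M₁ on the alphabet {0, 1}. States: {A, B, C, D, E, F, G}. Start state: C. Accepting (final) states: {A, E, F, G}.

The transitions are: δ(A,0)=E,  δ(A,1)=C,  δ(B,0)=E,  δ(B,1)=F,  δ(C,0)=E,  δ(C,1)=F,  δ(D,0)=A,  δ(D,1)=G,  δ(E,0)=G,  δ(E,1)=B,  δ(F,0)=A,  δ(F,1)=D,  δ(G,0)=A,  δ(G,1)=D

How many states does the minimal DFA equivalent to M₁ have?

2

P0 = {A,E,F,G} | {B,C,D}.
No further refinement is possible. Final partition (2 blocks): {A,E,F,G} | {B,C,D}.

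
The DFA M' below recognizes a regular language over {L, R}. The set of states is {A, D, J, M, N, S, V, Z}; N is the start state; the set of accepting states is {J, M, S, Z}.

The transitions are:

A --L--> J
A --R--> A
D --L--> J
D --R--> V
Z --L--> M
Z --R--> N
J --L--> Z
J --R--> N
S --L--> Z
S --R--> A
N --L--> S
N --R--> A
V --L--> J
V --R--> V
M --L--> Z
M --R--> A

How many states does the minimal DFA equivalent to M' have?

2

First remove the unreachable states {D,V}; 6 states remain.
Start with accepting vs non-accepting: {J,M,S,Z} | {A,N}.
The partition is now stable with 2 blocks: {J,M,S,Z} | {A,N}.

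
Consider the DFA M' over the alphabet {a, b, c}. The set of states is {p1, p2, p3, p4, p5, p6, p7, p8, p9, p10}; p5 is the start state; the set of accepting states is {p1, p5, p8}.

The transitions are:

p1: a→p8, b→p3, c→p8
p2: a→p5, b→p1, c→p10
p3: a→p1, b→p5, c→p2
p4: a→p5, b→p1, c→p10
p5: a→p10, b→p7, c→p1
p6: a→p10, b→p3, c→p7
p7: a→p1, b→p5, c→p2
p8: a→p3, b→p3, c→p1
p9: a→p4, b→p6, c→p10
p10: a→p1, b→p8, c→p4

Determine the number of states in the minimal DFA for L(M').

States {p6,p9} cannot be reached from the start state, so discard them.
Start with accepting vs non-accepting: {p1,p5,p8} | {p2,p3,p4,p7,p10}.
Refine {p1,p5,p8} on symbol a: members go to different blocks, giving {p5,p8} and {p1}.
On input a, block {p2,p3,p4,p7,p10} splits into {p3,p7,p10} and {p2,p4}.
The partition is now stable with 4 blocks: {p5,p8} | {p3,p7,p10} | {p1} | {p2,p4}.

4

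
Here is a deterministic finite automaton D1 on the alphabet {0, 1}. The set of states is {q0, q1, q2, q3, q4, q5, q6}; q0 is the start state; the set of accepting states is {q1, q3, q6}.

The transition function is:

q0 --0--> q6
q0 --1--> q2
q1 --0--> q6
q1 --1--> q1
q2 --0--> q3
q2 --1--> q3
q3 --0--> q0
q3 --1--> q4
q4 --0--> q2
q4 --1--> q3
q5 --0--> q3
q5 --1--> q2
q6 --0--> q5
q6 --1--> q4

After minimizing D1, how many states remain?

First remove the unreachable states {q1}; 6 states remain.
Start with accepting vs non-accepting: {q3,q6} | {q0,q2,q4,q5}.
On input 0, block {q0,q2,q4,q5} splits into {q0,q2,q5} and {q4}.
Refine {q0,q2,q5} on symbol 1: members go to different blocks, giving {q0,q5} and {q2}.
No further refinement is possible. Final partition (4 blocks): {q3,q6} | {q0,q5} | {q4} | {q2}.

4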